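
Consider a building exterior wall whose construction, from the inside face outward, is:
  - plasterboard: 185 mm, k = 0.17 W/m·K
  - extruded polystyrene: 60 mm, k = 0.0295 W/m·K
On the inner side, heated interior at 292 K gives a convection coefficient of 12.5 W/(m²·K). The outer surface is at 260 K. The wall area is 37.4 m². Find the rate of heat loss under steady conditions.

Thermal resistances in series:
R_inner film = 1/(h_i·A) = 1/(12.5×37.4) = 0.002139 K/W
R_plasterboard = L/(kA) = 0.185/(0.17×37.4) = 0.0291 K/W
R_extruded polystyrene = L/(kA) = 0.06/(0.0295×37.4) = 0.05438 K/W
R_total = 0.08562 K/W
Q = ΔT / R_total = 32 / 0.08562

Q ≈ 374 W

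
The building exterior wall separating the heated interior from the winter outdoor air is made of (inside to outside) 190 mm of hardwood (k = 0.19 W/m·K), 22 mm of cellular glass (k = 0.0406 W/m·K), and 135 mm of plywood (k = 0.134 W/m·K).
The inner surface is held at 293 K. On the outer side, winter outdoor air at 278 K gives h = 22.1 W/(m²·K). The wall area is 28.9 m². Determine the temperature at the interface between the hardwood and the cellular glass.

T ≈ 287 K

Series thermal resistances:
R_hardwood = L/(kA) = 0.19/(0.19×28.9) = 0.0346 K/W
R_cellular glass = L/(kA) = 0.022/(0.0406×28.9) = 0.01875 K/W
R_plywood = L/(kA) = 0.135/(0.134×28.9) = 0.03486 K/W
R_outer film = 1/(h_o·A) = 1/(22.1×28.9) = 0.001566 K/W
R_total = 0.08978 K/W;  Q = ΔT/R_total = 15/0.08978 = 167.1 W
T_interface = T_inner − Q·ΣR(inner→interface) = 293 − 167×0.0346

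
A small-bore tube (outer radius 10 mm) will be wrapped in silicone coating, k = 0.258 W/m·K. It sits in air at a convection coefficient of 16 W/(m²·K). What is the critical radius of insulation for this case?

For a cylinder r_cr = k/h = 0.258/16
r_cr = 16.1 mm; since the bare radius (10 mm) is below r_cr, adding a thin layer of insulation will *increase* heat loss.

r_cr ≈ 16.1 mm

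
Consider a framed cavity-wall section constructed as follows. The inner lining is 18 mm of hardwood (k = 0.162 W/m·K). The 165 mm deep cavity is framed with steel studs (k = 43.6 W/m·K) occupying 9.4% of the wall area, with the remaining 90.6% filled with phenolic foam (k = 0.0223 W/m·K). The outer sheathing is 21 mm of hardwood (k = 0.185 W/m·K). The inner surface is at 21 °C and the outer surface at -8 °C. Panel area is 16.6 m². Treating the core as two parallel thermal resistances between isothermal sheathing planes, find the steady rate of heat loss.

Sheathing layers in series; stud and cavity paths in parallel between them.
R_inner = 0.018/(0.162×16.6) = 0.006693 K/W
R_stud  = 0.165/(43.6×0.094×16.6) = 0.002425 K/W
R_cav   = 0.165/(0.0223×0.906×16.6) = 0.492 K/W
1/R_core = 1/R_stud + 1/R_cav → R_core = 0.002413 K/W
R_outer = 0.021/(0.185×16.6) = 0.006838 K/W
R_total = 0.01594 K/W
Q = ΔT/R_total = 29/0.01594

Q ≈ 1820 W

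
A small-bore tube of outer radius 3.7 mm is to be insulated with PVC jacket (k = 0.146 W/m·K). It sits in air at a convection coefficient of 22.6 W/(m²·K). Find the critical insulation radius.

r_cr ≈ 6.46 mm

For a cylinder r_cr = k/h = 0.146/22.6
r_cr = 6.46 mm; since the bare radius (3.7 mm) is below r_cr, adding a thin layer of insulation will *increase* heat loss.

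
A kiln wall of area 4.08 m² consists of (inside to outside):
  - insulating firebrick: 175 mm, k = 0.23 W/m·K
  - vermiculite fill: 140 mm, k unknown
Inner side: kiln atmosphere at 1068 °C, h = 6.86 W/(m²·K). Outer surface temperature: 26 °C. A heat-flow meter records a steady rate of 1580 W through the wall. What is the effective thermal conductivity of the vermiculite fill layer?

k ≈ 0.0785 W/(m·K)

Model the wall as resistances in series:
R_inner film = 1/(h_i·A) = 1/(6.86×4.08) = 0.03573 K/W
R_insulating firebrick = L/(kA) = 0.175/(0.23×4.08) = 0.1865 K/W
Sum of known resistances R_other = 0.2222 K/W
Total R = ΔT/Q = 1042/1580 = 0.6595 K/W
R_vermiculite fill = R_total − R_other = 0.4373 K/W
k = L/(R·A) = 0.14/(0.4373×4.08)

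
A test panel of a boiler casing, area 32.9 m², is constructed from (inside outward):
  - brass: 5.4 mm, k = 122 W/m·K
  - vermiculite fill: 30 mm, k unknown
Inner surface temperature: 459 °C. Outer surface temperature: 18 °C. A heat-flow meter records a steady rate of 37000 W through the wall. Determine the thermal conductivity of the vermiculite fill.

Using the resistance-network approach (series):
R_brass = L/(kA) = 0.0054/(122×32.9) = 1.345×10^-6 K/W
Sum of known resistances R_other = 1.345×10^-6 K/W
Total R = ΔT/Q = 441/37000 = 0.01192 K/W
R_vermiculite fill = R_total − R_other = 0.01192 K/W
k = L/(R·A) = 0.03/(0.01192×32.9)

k ≈ 0.0765 W/(m·K)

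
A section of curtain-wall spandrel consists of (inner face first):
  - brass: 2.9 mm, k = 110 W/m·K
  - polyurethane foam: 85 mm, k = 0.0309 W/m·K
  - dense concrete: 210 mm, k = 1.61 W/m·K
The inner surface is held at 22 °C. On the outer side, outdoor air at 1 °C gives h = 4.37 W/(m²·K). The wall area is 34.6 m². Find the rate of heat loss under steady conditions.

Q ≈ 234 W

Treating each layer as a thermal resistance in series:
R_brass = L/(kA) = 0.0029/(110×34.6) = 7.62×10^-7 K/W
R_polyurethane foam = L/(kA) = 0.085/(0.0309×34.6) = 0.0795 K/W
R_dense concrete = L/(kA) = 0.21/(1.61×34.6) = 0.00377 K/W
R_outer film = 1/(h_o·A) = 1/(4.37×34.6) = 0.006614 K/W
R_total = 0.08989 K/W
Q = ΔT / R_total = 21 / 0.08989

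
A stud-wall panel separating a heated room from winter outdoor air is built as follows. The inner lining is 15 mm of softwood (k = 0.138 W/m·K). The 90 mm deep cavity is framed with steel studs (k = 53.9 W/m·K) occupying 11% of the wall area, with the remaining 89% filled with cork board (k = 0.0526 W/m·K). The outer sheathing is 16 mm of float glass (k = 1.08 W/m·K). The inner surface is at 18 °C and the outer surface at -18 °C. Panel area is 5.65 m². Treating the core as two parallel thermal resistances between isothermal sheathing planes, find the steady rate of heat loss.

Q ≈ 1470 W

Sheathing layers in series; stud and cavity paths in parallel between them.
R_inner = 0.015/(0.138×5.65) = 0.01924 K/W
R_stud  = 0.09/(53.9×0.11×5.65) = 0.002687 K/W
R_cav   = 0.09/(0.0526×0.89×5.65) = 0.3403 K/W
1/R_core = 1/R_stud + 1/R_cav → R_core = 0.002666 K/W
R_outer = 0.016/(1.08×5.65) = 0.002622 K/W
R_total = 0.02453 K/W
Q = ΔT/R_total = 36/0.02453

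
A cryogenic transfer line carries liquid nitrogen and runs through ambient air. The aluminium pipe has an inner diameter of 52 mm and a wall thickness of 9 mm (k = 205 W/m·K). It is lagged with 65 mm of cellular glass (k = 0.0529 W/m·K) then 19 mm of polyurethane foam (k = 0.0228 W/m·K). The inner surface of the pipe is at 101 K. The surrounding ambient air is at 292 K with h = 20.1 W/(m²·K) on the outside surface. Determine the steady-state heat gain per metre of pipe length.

Treating each annulus and film as a series resistance:
R_aluminium pipe wall = ln(35/26)/(2π×205×1) = 2.308×10^-4 K/W
R_cellular glass = ln(100/35)/(2π×0.0529×1) = 3.158 K/W
R_polyurethane foam = ln(119/100)/(2π×0.0228×1) = 1.214 K/W
R_outer film = 1/(h_o·2πr_oL) = 1/(20.1×2π×0.119×1) = 0.06654 K/W
R_total = 4.44 K/W
Q = ΔT/R_total = 191/4.44

q′ ≈ 43 W/m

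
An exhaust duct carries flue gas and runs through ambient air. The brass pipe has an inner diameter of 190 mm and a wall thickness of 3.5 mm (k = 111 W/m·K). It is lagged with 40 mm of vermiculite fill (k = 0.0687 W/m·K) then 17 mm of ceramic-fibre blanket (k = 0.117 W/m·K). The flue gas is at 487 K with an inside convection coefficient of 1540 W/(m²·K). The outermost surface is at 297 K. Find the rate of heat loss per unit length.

Per-layer cylindrical resistances, series-summed:
R_inner film = 1/(h_i·2πr₁L) = 1/(1540×2π×0.095×1) = 0.001088 K/W
R_brass pipe wall = ln(98.5/95)/(2π×111×1) = 5.188×10^-5 K/W
R_vermiculite fill = ln(138.5/98.5)/(2π×0.0687×1) = 0.7896 K/W
R_ceramic-fibre blanket = ln(155.5/138.5)/(2π×0.117×1) = 0.1575 K/W
R_total = 0.9482 K/W
Q = ΔT/R_total = 190/0.9482

q′ ≈ 200 W/m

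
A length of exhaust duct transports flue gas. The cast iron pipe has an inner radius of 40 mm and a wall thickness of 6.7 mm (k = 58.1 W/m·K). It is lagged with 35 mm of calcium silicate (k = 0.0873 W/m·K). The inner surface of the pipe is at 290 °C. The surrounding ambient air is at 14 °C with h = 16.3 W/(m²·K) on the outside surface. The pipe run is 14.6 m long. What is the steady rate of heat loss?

Radial resistances (cylindrical: R_cond = ln(r_o/r_i)/(2πkL), R_conv = 1/(h·2πrL)):
R_cast iron pipe wall = ln(46.7/40)/(2π×58.1×14.6) = 2.906×10^-5 K/W
R_calcium silicate = ln(81.7/46.7)/(2π×0.0873×14.6) = 0.06984 K/W
R_outer film = 1/(h_o·2πr_oL) = 1/(16.3×2π×0.0817×14.6) = 0.008186 K/W
R_total = 0.07805 K/W
Q = ΔT/R_total = 276/0.07805

Q ≈ 3540 W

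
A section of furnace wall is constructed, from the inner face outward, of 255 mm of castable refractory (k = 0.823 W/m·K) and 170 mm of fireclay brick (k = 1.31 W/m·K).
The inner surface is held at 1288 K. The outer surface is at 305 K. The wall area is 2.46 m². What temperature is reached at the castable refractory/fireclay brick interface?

Using the resistance-network approach (series):
R_castable refractory = L/(kA) = 0.255/(0.823×2.46) = 0.126 K/W
R_fireclay brick = L/(kA) = 0.17/(1.31×2.46) = 0.05275 K/W
R_total = 0.1787 K/W;  Q = ΔT/R_total = 983/0.1787 = 5501 W
T_interface = T_inner − Q·ΣR(inner→interface) = 1288 − 5500×0.126

T ≈ 595 K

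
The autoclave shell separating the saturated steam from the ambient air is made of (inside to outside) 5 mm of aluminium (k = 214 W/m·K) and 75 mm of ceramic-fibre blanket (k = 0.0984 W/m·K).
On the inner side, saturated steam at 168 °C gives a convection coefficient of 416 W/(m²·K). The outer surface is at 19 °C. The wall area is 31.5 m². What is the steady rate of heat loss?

Q ≈ 6140 W

Model the wall as resistances in series:
R_inner film = 1/(h_i·A) = 1/(416×31.5) = 7.631×10^-5 K/W
R_aluminium = L/(kA) = 0.005/(214×31.5) = 7.417×10^-7 K/W
R_ceramic-fibre blanket = L/(kA) = 0.075/(0.0984×31.5) = 0.0242 K/W
R_total = 0.02427 K/W
Q = ΔT / R_total = 149 / 0.02427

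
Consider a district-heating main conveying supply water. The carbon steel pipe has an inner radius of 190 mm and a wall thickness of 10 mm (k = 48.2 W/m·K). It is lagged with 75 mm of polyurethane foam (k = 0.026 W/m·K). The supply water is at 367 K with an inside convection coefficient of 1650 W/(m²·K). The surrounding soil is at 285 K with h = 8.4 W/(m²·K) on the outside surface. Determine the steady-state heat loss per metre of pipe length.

Cylindrical conduction, so R = ln(r₂/r₁)/(2πkL) per layer, in series:
R_inner film = 1/(h_i·2πr₁L) = 1/(1650×2π×0.19×1) = 5.077×10^-4 K/W
R_carbon steel pipe wall = ln(200/190)/(2π×48.2×1) = 1.694×10^-4 K/W
R_polyurethane foam = ln(275/200)/(2π×0.026×1) = 1.949 K/W
R_outer film = 1/(h_o·2πr_oL) = 1/(8.4×2π×0.275×1) = 0.0689 K/W
R_total = 2.019 K/W
Q = ΔT/R_total = 82/2.019

q′ ≈ 40.6 W/m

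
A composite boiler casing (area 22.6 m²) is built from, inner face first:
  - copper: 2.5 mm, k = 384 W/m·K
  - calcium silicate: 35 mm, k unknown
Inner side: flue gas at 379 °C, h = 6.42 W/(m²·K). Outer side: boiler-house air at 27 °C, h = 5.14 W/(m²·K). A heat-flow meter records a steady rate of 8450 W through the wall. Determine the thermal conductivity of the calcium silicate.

Model the wall as resistances in series:
R_inner film = 1/(h_i·A) = 1/(6.42×22.6) = 0.006892 K/W
R_copper = L/(kA) = 0.0025/(384×22.6) = 2.881×10^-7 K/W
R_outer film = 1/(h_o·A) = 1/(5.14×22.6) = 0.008609 K/W
Sum of known resistances R_other = 0.0155 K/W
Total R = ΔT/Q = 352/8450 = 0.04166 K/W
R_calcium silicate = R_total − R_other = 0.02616 K/W
k = L/(R·A) = 0.035/(0.02616×22.6)

k ≈ 0.0592 W/(m·K)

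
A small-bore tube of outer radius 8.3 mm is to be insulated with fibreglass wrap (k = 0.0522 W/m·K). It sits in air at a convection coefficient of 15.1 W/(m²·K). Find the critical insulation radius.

For a cylinder r_cr = k/h = 0.0522/15.1
r_cr = 3.46 mm; since the bare radius (8.3 mm) is above r_cr, any added insulation will reduce heat loss.

r_cr ≈ 3.46 mm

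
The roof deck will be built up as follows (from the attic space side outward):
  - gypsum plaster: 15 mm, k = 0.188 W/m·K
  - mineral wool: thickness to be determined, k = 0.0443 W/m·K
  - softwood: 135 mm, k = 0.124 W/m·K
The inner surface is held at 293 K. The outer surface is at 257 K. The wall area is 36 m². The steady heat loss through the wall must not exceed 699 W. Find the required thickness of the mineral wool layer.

L ≈ 30.4 mm

Treating each layer as a thermal resistance in series:
R_gypsum plaster = L/(kA) = 0.015/(0.188×36) = 0.002216 K/W
R_softwood = L/(kA) = 0.135/(0.124×36) = 0.03024 K/W
Sum of the known resistances R_other = 0.03246 K/W
Required total resistance R_tot = ΔT/Q_allow = 36/699 = 0.0515 K/W
R_mineral wool = R_tot − R_other = 0.01904 K/W
L = R·k·A = 0.01904×0.0443×36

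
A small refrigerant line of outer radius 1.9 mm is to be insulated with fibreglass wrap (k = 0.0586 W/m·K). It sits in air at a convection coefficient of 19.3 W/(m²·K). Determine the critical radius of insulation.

r_cr ≈ 3.04 mm

For a cylinder r_cr = k/h = 0.0586/19.3
r_cr = 3.04 mm; since the bare radius (1.9 mm) is below r_cr, adding a thin layer of insulation will *increase* heat loss.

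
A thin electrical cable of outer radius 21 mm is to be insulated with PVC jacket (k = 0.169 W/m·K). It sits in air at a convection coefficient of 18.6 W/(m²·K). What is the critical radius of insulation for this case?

r_cr ≈ 9.09 mm

For a cylinder r_cr = k/h = 0.169/18.6
r_cr = 9.09 mm; since the bare radius (21 mm) is above r_cr, any added insulation will reduce heat loss.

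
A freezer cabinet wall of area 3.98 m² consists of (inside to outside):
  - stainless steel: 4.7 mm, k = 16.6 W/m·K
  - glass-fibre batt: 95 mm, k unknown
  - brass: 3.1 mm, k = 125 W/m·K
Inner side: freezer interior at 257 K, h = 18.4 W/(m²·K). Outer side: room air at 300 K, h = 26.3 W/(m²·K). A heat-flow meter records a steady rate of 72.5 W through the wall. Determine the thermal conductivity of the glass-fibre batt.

k ≈ 0.0419 W/(m·K)

Treating each layer as a thermal resistance in series:
R_inner film = 1/(h_i·A) = 1/(18.4×3.98) = 0.01366 K/W
R_stainless steel = L/(kA) = 0.0047/(16.6×3.98) = 7.114×10^-5 K/W
R_brass = L/(kA) = 0.0031/(125×3.98) = 6.231×10^-6 K/W
R_outer film = 1/(h_o·A) = 1/(26.3×3.98) = 0.009553 K/W
Sum of known resistances R_other = 0.02329 K/W
Total R = ΔT/Q = 43/72.5 = 0.5931 K/W
R_glass-fibre batt = R_total − R_other = 0.5698 K/W
k = L/(R·A) = 0.095/(0.5698×3.98)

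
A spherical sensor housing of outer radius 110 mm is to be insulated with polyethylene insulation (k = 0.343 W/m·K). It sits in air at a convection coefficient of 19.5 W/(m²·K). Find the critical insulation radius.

r_cr ≈ 35.2 mm

For a sphere r_cr = 2k/h = 2×0.343/19.5
r_cr = 35.2 mm; since the bare radius (110 mm) is above r_cr, any added insulation will reduce heat loss.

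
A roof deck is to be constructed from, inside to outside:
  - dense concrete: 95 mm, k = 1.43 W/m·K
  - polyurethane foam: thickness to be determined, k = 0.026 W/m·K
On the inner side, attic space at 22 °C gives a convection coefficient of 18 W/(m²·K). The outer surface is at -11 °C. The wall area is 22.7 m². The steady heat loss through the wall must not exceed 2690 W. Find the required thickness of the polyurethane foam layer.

Model the wall as resistances in series:
R_inner film = 1/(h_i·A) = 1/(18×22.7) = 0.002447 K/W
R_dense concrete = L/(kA) = 0.095/(1.43×22.7) = 0.002927 K/W
Sum of the known resistances R_other = 0.005374 K/W
Required total resistance R_tot = ΔT/Q_allow = 33/2690 = 0.01227 K/W
R_polyurethane foam = R_tot − R_other = 0.006894 K/W
L = R·k·A = 0.006894×0.026×22.7

L ≈ 4.07 mm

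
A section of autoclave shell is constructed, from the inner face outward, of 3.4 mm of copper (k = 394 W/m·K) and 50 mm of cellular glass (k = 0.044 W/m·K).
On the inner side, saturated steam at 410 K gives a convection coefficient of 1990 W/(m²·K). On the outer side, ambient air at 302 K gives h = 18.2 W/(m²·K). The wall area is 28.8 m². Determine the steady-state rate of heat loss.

Q ≈ 2610 W

Thermal resistances in series:
R_inner film = 1/(h_i·A) = 1/(1990×28.8) = 1.745×10^-5 K/W
R_copper = L/(kA) = 0.0034/(394×28.8) = 2.996×10^-7 K/W
R_cellular glass = L/(kA) = 0.05/(0.044×28.8) = 0.03946 K/W
R_outer film = 1/(h_o·A) = 1/(18.2×28.8) = 0.001908 K/W
R_total = 0.04138 K/W
Q = ΔT / R_total = 108 / 0.04138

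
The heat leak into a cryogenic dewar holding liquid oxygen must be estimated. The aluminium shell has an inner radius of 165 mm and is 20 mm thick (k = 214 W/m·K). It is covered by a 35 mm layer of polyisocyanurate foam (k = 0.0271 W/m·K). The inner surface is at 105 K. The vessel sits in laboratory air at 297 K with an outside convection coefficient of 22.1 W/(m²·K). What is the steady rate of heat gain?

Q ≈ 73.9 W

For a spherical shell R = (1/r₁ − 1/r₂)/(4πk); film R = 1/(h·4πr²). In series:
R_aluminium shell = (1/0.165 − 1/0.185)/(4π×214) = 2.436×10^-4 K/W
R_polyisocyanurate foam = (1/0.185 − 1/0.22)/(4π×0.0271) = 2.525 K/W
R_outer film = 1/(h·4πr_o²) = 1/(22.1×4π×0.22²) = 0.0744 K/W
R_total = 2.6 K/W
Q = ΔT/R_total = 192/2.6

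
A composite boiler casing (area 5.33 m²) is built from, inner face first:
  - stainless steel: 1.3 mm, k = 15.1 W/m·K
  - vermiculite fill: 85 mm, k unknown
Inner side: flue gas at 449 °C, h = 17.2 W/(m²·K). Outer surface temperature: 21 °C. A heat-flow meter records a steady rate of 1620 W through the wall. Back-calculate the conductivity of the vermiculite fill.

Using the resistance-network approach (series):
R_inner film = 1/(h_i·A) = 1/(17.2×5.33) = 0.01091 K/W
R_stainless steel = L/(kA) = 0.0013/(15.1×5.33) = 1.615×10^-5 K/W
Sum of known resistances R_other = 0.01092 K/W
Total R = ΔT/Q = 428/1620 = 0.2642 K/W
R_vermiculite fill = R_total − R_other = 0.2533 K/W
k = L/(R·A) = 0.085/(0.2533×5.33)

k ≈ 0.063 W/(m·K)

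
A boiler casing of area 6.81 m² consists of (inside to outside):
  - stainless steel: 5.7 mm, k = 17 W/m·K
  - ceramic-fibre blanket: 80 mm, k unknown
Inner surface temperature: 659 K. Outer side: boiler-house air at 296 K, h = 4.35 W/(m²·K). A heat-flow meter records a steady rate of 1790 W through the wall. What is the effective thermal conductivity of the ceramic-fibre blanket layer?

Using the resistance-network approach (series):
R_stainless steel = L/(kA) = 0.0057/(17×6.81) = 4.924×10^-5 K/W
R_outer film = 1/(h_o·A) = 1/(4.35×6.81) = 0.03376 K/W
Sum of known resistances R_other = 0.03381 K/W
Total R = ΔT/Q = 363/1790 = 0.2028 K/W
R_ceramic-fibre blanket = R_total − R_other = 0.169 K/W
k = L/(R·A) = 0.08/(0.169×6.81)

k ≈ 0.0695 W/(m·K)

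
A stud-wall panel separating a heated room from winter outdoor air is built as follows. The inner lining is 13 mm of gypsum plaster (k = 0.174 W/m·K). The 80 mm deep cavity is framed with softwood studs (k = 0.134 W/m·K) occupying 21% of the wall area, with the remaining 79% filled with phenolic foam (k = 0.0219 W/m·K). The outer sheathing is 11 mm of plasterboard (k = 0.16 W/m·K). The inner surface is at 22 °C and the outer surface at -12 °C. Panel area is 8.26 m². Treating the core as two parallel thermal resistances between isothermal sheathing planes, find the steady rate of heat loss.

Q ≈ 148 W

Sheathing layers in series; stud and cavity paths in parallel between them.
R_inner = 0.013/(0.174×8.26) = 0.009045 K/W
R_stud  = 0.08/(0.134×0.21×8.26) = 0.3442 K/W
R_cav   = 0.08/(0.0219×0.79×8.26) = 0.5598 K/W
1/R_core = 1/R_stud + 1/R_cav → R_core = 0.2131 K/W
R_outer = 0.011/(0.16×8.26) = 0.008323 K/W
R_total = 0.2305 K/W
Q = ΔT/R_total = 34/0.2305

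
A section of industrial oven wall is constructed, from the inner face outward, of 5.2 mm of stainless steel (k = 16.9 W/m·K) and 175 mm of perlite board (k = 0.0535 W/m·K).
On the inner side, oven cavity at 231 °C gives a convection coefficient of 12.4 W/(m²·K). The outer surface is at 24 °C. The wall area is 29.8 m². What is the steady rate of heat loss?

Series thermal resistances:
R_inner film = 1/(h_i·A) = 1/(12.4×29.8) = 0.002706 K/W
R_stainless steel = L/(kA) = 0.0052/(16.9×29.8) = 1.033×10^-5 K/W
R_perlite board = L/(kA) = 0.175/(0.0535×29.8) = 0.1098 K/W
R_total = 0.1125 K/W
Q = ΔT / R_total = 207 / 0.1125

Q ≈ 1840 W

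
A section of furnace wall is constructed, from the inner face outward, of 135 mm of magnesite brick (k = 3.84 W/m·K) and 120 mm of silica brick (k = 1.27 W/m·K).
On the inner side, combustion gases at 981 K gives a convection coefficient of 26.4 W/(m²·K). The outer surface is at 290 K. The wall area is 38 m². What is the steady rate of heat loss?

Using the resistance-network approach (series):
R_inner film = 1/(h_i·A) = 1/(26.4×38) = 9.968×10^-4 K/W
R_magnesite brick = L/(kA) = 0.135/(3.84×38) = 9.252×10^-4 K/W
R_silica brick = L/(kA) = 0.12/(1.27×38) = 0.002487 K/W
R_total = 0.004409 K/W
Q = ΔT / R_total = 691 / 0.004409

Q ≈ 157000 W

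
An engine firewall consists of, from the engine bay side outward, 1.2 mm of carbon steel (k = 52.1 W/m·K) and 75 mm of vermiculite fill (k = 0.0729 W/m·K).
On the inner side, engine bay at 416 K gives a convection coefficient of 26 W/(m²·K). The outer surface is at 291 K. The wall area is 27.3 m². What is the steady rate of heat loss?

Q ≈ 3200 W

Model the wall as resistances in series:
R_inner film = 1/(h_i·A) = 1/(26×27.3) = 0.001409 K/W
R_carbon steel = L/(kA) = 0.0012/(52.1×27.3) = 8.437×10^-7 K/W
R_vermiculite fill = L/(kA) = 0.075/(0.0729×27.3) = 0.03769 K/W
R_total = 0.03909 K/W
Q = ΔT / R_total = 125 / 0.03909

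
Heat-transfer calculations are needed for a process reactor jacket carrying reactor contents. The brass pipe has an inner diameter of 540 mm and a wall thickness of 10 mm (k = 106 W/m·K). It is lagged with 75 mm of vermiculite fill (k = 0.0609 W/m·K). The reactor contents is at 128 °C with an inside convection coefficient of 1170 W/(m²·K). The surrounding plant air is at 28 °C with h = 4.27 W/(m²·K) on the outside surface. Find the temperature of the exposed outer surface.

T ≈ 42.5 °C

Cylindrical conduction, so R = ln(r₂/r₁)/(2πkL) per layer, in series:
R_inner film = 1/(h_i·2πr₁L) = 1/(1170×2π×0.27×1) = 5.038×10^-4 K/W
R_brass pipe wall = ln(280/270)/(2π×106×1) = 5.46×10^-5 K/W
R_vermiculite fill = ln(355/280)/(2π×0.0609×1) = 0.6202 K/W
R_outer film = 1/(h_o·2πr_oL) = 1/(4.27×2π×0.355×1) = 0.105 K/W
R_total = 0.7258 K/W
Q = ΔT/R_total = 100/0.7258
Q = 138 W/m
T_interface = T_inner − Q·ΣR(inner→interface) = 128 − 138×0.6208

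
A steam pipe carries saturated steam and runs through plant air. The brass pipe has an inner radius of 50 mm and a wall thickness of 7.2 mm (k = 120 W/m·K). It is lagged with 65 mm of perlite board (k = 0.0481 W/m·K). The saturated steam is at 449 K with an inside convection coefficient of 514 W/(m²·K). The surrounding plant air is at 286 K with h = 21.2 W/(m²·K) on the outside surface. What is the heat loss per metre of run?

q′ ≈ 63.2 W/m

Treating each annulus and film as a series resistance:
R_inner film = 1/(h_i·2πr₁L) = 1/(514×2π×0.05×1) = 0.006193 K/W
R_brass pipe wall = ln(57.2/50)/(2π×120×1) = 1.784×10^-4 K/W
R_perlite board = ln(122.2/57.2)/(2π×0.0481×1) = 2.512 K/W
R_outer film = 1/(h_o·2πr_oL) = 1/(21.2×2π×0.1222×1) = 0.06143 K/W
R_total = 2.58 K/W
Q = ΔT/R_total = 163/2.58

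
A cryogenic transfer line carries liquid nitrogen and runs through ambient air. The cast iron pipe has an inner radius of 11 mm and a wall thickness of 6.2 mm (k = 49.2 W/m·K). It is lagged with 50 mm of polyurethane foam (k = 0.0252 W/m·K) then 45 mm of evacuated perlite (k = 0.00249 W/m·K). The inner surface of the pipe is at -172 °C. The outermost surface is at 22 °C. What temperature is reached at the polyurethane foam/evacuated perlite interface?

T ≈ -132 °C

Treating each annulus and film as a series resistance:
R_cast iron pipe wall = ln(17.2/11)/(2π×49.2×1) = 0.001446 K/W
R_polyurethane foam = ln(67.2/17.2)/(2π×0.0252×1) = 8.607 K/W
R_evacuated perlite = ln(112.2/67.2)/(2π×0.00249×1) = 32.76 K/W
R_total = 41.37 K/W
Q = ΔT/R_total = 194/41.37
Q = 4.69 W/m
T_interface = T_inner + Q·ΣR(inner→interface) = -172 + 4.69×8.608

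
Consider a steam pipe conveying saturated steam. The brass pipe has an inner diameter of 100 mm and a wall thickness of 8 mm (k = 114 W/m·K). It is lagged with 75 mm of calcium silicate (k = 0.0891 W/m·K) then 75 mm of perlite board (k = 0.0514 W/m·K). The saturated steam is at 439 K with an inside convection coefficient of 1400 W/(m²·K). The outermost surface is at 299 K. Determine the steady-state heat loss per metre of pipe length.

q′ ≈ 48.8 W/m

Treating each annulus and film as a series resistance:
R_inner film = 1/(h_i·2πr₁L) = 1/(1400×2π×0.05×1) = 0.002274 K/W
R_brass pipe wall = ln(58/50)/(2π×114×1) = 2.072×10^-4 K/W
R_calcium silicate = ln(133/58)/(2π×0.0891×1) = 1.482 K/W
R_perlite board = ln(208/133)/(2π×0.0514×1) = 1.385 K/W
R_total = 2.87 K/W
Q = ΔT/R_total = 140/2.87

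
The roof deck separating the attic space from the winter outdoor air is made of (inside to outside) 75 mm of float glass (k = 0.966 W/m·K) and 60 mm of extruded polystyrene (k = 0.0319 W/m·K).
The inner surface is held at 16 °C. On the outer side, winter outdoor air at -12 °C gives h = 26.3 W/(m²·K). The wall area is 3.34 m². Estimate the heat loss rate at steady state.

Thermal resistances in series:
R_float glass = L/(kA) = 0.075/(0.966×3.34) = 0.02325 K/W
R_extruded polystyrene = L/(kA) = 0.06/(0.0319×3.34) = 0.5631 K/W
R_outer film = 1/(h_o·A) = 1/(26.3×3.34) = 0.01138 K/W
R_total = 0.5978 K/W
Q = ΔT / R_total = 28 / 0.5978

Q ≈ 46.8 W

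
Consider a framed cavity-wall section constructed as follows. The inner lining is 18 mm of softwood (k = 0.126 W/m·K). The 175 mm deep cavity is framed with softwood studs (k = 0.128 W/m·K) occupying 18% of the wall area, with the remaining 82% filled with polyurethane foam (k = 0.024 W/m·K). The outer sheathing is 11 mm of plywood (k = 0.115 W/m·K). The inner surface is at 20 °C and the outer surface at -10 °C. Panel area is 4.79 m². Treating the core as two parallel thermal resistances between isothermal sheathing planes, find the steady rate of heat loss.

Q ≈ 33.1 W

Sheathing layers in series; stud and cavity paths in parallel between them.
R_inner = 0.018/(0.126×4.79) = 0.02982 K/W
R_stud  = 0.175/(0.128×0.18×4.79) = 1.586 K/W
R_cav   = 0.175/(0.024×0.82×4.79) = 1.856 K/W
1/R_core = 1/R_stud + 1/R_cav → R_core = 0.8552 K/W
R_outer = 0.011/(0.115×4.79) = 0.01997 K/W
R_total = 0.905 K/W
Q = ΔT/R_total = 30/0.905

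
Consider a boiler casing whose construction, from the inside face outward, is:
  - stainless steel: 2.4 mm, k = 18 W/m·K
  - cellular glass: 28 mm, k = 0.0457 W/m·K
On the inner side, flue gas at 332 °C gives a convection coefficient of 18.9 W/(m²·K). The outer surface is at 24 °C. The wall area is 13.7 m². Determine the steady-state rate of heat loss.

Series thermal resistances:
R_inner film = 1/(h_i·A) = 1/(18.9×13.7) = 0.003862 K/W
R_stainless steel = L/(kA) = 0.0024/(18×13.7) = 9.732×10^-6 K/W
R_cellular glass = L/(kA) = 0.028/(0.0457×13.7) = 0.04472 K/W
R_total = 0.04859 K/W
Q = ΔT / R_total = 308 / 0.04859

Q ≈ 6340 W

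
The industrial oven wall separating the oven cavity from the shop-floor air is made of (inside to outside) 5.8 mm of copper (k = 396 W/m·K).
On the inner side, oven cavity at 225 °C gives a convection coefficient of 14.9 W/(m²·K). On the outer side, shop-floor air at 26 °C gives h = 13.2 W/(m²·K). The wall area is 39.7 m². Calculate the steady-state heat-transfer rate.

Thermal resistances in series:
R_inner film = 1/(h_i·A) = 1/(14.9×39.7) = 0.001691 K/W
R_copper = L/(kA) = 0.0058/(396×39.7) = 3.689×10^-7 K/W
R_outer film = 1/(h_o·A) = 1/(13.2×39.7) = 0.001908 K/W
R_total = 0.003599 K/W
Q = ΔT / R_total = 199 / 0.003599

Q ≈ 55300 W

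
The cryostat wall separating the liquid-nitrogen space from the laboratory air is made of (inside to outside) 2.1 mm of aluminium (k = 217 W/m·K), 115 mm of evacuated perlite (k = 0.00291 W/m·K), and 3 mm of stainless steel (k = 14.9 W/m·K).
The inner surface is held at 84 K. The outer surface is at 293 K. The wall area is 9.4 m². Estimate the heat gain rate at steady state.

Q ≈ 49.7 W

Treating each layer as a thermal resistance in series:
R_aluminium = L/(kA) = 0.0021/(217×9.4) = 1.03×10^-6 K/W
R_evacuated perlite = L/(kA) = 0.115/(0.00291×9.4) = 4.204 K/W
R_stainless steel = L/(kA) = 0.003/(14.9×9.4) = 2.142×10^-5 K/W
R_total = 4.204 K/W
Q = ΔT / R_total = 209 / 4.204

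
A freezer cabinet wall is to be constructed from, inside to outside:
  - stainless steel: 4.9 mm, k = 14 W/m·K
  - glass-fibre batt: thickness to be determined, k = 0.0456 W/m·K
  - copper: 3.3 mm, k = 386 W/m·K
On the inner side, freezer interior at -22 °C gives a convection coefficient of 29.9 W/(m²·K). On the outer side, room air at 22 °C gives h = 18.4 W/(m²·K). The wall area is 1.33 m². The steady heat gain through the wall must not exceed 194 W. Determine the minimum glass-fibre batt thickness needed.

Thermal resistances in series:
R_inner film = 1/(h_i·A) = 1/(29.9×1.33) = 0.02515 K/W
R_stainless steel = L/(kA) = 0.0049/(14×1.33) = 2.632×10^-4 K/W
R_copper = L/(kA) = 0.0033/(386×1.33) = 6.428×10^-6 K/W
R_outer film = 1/(h_o·A) = 1/(18.4×1.33) = 0.04086 K/W
Sum of the known resistances R_other = 0.06628 K/W
Required total resistance R_tot = ΔT/Q_allow = 44/194 = 0.2268 K/W
R_glass-fibre batt = R_tot − R_other = 0.1605 K/W
L = R·k·A = 0.1605×0.0456×1.33

L ≈ 9.74 mm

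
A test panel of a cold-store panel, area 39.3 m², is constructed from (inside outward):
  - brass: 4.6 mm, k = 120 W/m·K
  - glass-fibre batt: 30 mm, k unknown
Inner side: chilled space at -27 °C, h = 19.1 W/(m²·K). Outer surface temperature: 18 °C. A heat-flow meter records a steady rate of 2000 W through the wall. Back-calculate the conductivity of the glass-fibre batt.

k ≈ 0.0361 W/(m·K)

Using the resistance-network approach (series):
R_inner film = 1/(h_i·A) = 1/(19.1×39.3) = 0.001332 K/W
R_brass = L/(kA) = 0.0046/(120×39.3) = 9.754×10^-7 K/W
Sum of known resistances R_other = 0.001333 K/W
Total R = ΔT/Q = 45/2000 = 0.0225 K/W
R_glass-fibre batt = R_total − R_other = 0.02117 K/W
k = L/(R·A) = 0.03/(0.02117×39.3)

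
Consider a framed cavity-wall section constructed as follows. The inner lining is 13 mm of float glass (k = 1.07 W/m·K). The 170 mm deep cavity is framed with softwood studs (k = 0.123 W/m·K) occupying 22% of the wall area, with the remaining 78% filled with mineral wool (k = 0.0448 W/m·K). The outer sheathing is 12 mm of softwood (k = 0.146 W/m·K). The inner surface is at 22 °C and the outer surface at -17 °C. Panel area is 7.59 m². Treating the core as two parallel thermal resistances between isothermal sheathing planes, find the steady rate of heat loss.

Sheathing layers in series; stud and cavity paths in parallel between them.
R_inner = 0.013/(1.07×7.59) = 0.001601 K/W
R_stud  = 0.17/(0.123×0.22×7.59) = 0.8277 K/W
R_cav   = 0.17/(0.0448×0.78×7.59) = 0.641 K/W
1/R_core = 1/R_stud + 1/R_cav → R_core = 0.3612 K/W
R_outer = 0.012/(0.146×7.59) = 0.01083 K/W
R_total = 0.3737 K/W
Q = ΔT/R_total = 39/0.3737

Q ≈ 104 W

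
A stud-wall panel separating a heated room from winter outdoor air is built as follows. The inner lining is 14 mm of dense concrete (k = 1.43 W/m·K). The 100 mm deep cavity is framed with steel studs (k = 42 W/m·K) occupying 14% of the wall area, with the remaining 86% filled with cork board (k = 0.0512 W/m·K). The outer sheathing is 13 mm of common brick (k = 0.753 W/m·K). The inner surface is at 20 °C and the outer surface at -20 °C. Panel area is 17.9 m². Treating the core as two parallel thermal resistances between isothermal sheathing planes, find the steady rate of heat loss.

Q ≈ 16300 W

Sheathing layers in series; stud and cavity paths in parallel between them.
R_inner = 0.014/(1.43×17.9) = 5.469×10^-4 K/W
R_stud  = 0.1/(42×0.14×17.9) = 9.501×10^-4 K/W
R_cav   = 0.1/(0.0512×0.86×17.9) = 0.1269 K/W
1/R_core = 1/R_stud + 1/R_cav → R_core = 9.43×10^-4 K/W
R_outer = 0.013/(0.753×17.9) = 9.645×10^-4 K/W
R_total = 0.002454 K/W
Q = ΔT/R_total = 40/0.002454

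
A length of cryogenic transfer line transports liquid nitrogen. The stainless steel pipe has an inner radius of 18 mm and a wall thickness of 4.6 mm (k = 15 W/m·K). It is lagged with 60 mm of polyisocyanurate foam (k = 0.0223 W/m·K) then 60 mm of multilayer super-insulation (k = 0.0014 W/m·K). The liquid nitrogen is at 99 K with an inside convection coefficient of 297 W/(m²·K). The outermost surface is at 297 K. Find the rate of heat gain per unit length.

Treating each annulus and film as a series resistance:
R_inner film = 1/(h_i·2πr₁L) = 1/(297×2π×0.018×1) = 0.02977 K/W
R_stainless steel pipe wall = ln(22.6/18)/(2π×15×1) = 0.002415 K/W
R_polyisocyanurate foam = ln(82.6/22.6)/(2π×0.0223×1) = 9.25 K/W
R_multilayer super-insulation = ln(142.6/82.6)/(2π×0.0014×1) = 62.07 K/W
R_total = 71.36 K/W
Q = ΔT/R_total = 198/71.36

q′ ≈ 2.77 W/m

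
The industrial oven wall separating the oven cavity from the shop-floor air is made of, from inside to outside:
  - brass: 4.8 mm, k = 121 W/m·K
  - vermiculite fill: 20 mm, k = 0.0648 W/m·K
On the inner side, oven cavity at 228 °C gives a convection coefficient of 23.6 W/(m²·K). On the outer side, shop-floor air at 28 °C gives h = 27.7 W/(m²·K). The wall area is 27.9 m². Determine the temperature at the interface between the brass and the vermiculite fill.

Model the wall as resistances in series:
R_inner film = 1/(h_i·A) = 1/(23.6×27.9) = 0.001519 K/W
R_brass = L/(kA) = 0.0048/(121×27.9) = 1.422×10^-6 K/W
R_vermiculite fill = L/(kA) = 0.02/(0.0648×27.9) = 0.01106 K/W
R_outer film = 1/(h_o·A) = 1/(27.7×27.9) = 0.001294 K/W
R_total = 0.01388 K/W;  Q = ΔT/R_total = 200/0.01388 = 14410 W
T_interface = T_inner − Q·ΣR(inner→interface) = 228 − 14400×0.00152

T ≈ 206 °C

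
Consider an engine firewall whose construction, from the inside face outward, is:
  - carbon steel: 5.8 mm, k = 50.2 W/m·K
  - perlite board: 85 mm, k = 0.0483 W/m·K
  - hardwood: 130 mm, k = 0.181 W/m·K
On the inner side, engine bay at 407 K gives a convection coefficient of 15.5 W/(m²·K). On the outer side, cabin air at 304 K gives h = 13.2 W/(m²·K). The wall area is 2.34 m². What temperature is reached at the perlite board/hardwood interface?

T ≈ 335 K

Thermal resistances in series:
R_inner film = 1/(h_i·A) = 1/(15.5×2.34) = 0.02757 K/W
R_carbon steel = L/(kA) = 0.0058/(50.2×2.34) = 4.938×10^-5 K/W
R_perlite board = L/(kA) = 0.085/(0.0483×2.34) = 0.7521 K/W
R_hardwood = L/(kA) = 0.13/(0.181×2.34) = 0.3069 K/W
R_outer film = 1/(h_o·A) = 1/(13.2×2.34) = 0.03238 K/W
R_total = 1.119 K/W;  Q = ΔT/R_total = 103/1.119 = 92.05 W
T_interface = T_inner − Q·ΣR(inner→interface) = 407 − 92×0.7797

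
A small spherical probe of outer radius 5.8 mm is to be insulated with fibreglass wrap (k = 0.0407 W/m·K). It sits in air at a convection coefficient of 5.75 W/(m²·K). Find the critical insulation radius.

For a sphere r_cr = 2k/h = 2×0.0407/5.75
r_cr = 14.2 mm; since the bare radius (5.8 mm) is below r_cr, adding a thin layer of insulation will *increase* heat loss.

r_cr ≈ 14.2 mm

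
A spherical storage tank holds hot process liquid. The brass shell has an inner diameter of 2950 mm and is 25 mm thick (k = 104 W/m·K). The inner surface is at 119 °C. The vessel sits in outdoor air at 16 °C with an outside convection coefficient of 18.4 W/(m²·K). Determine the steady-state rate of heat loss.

Q ≈ 53300 W

Spherical conduction: R = (1/r_in − 1/r_out)/(4πk) per layer; series-sum.
R_brass shell = (1/1.475 − 1/1.5)/(4π×104) = 8.646×10^-6 K/W
R_outer film = 1/(h·4πr_o²) = 1/(18.4×4π×1.5²) = 0.001922 K/W
R_total = 0.001931 K/W
Q = ΔT/R_total = 103/0.001931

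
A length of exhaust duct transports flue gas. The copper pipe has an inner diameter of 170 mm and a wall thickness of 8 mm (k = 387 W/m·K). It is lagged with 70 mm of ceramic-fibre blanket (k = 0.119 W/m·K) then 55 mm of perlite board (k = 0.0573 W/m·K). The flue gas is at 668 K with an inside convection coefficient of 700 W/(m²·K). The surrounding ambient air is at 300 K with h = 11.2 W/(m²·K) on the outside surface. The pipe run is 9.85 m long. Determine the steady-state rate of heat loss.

Q ≈ 2230 W

For a radial system each layer contributes R = ln(r_out/r_in)/(2πkL); films add R = 1/(hA).
R_inner film = 1/(h_i·2πr₁L) = 1/(700×2π×0.085×9.85) = 2.716×10^-4 K/W
R_copper pipe wall = ln(93/85)/(2π×387×9.85) = 3.755×10^-6 K/W
R_ceramic-fibre blanket = ln(163/93)/(2π×0.119×9.85) = 0.07619 K/W
R_perlite board = ln(218/163)/(2π×0.0573×9.85) = 0.08199 K/W
R_outer film = 1/(h_o·2πr_oL) = 1/(11.2×2π×0.218×9.85) = 0.006618 K/W
R_total = 0.1651 K/W
Q = ΔT/R_total = 368/0.1651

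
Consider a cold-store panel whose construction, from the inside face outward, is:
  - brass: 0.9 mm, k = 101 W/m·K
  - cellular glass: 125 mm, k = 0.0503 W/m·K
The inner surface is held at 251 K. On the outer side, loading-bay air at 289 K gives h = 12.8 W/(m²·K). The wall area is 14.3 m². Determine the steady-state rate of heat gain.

Model the wall as resistances in series:
R_brass = L/(kA) = 0.0009/(101×14.3) = 6.231×10^-7 K/W
R_cellular glass = L/(kA) = 0.125/(0.0503×14.3) = 0.1738 K/W
R_outer film = 1/(h_o·A) = 1/(12.8×14.3) = 0.005463 K/W
R_total = 0.1792 K/W
Q = ΔT / R_total = 38 / 0.1792

Q ≈ 212 W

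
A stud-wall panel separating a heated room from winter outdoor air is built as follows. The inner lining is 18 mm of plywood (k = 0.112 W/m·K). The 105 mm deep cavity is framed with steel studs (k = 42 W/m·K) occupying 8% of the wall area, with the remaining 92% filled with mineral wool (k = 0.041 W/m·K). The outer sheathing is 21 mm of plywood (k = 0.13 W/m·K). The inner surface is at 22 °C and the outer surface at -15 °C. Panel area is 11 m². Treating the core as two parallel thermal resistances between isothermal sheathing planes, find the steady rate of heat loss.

Sheathing layers in series; stud and cavity paths in parallel between them.
R_inner = 0.018/(0.112×11) = 0.01461 K/W
R_stud  = 0.105/(42×0.08×11) = 0.002841 K/W
R_cav   = 0.105/(0.041×0.92×11) = 0.2531 K/W
1/R_core = 1/R_stud + 1/R_cav → R_core = 0.002809 K/W
R_outer = 0.021/(0.13×11) = 0.01469 K/W
R_total = 0.03211 K/W
Q = ΔT/R_total = 37/0.03211

Q ≈ 1150 W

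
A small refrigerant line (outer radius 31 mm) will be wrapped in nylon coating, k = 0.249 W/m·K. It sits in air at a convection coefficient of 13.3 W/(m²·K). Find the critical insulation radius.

For a cylinder r_cr = k/h = 0.249/13.3
r_cr = 18.7 mm; since the bare radius (31 mm) is above r_cr, any added insulation will reduce heat loss.

r_cr ≈ 18.7 mm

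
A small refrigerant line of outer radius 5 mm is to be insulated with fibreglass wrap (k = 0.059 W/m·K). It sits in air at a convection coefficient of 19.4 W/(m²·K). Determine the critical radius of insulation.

For a cylinder r_cr = k/h = 0.059/19.4
r_cr = 3.04 mm; since the bare radius (5 mm) is above r_cr, any added insulation will reduce heat loss.

r_cr ≈ 3.04 mm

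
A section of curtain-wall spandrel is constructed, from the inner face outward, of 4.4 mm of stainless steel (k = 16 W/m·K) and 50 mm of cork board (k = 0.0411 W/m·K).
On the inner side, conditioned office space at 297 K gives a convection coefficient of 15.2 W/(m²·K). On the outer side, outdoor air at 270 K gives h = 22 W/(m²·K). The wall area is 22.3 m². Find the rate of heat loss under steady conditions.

Q ≈ 453 W

Thermal resistances in series:
R_inner film = 1/(h_i·A) = 1/(15.2×22.3) = 0.00295 K/W
R_stainless steel = L/(kA) = 0.0044/(16×22.3) = 1.233×10^-5 K/W
R_cork board = L/(kA) = 0.05/(0.0411×22.3) = 0.05455 K/W
R_outer film = 1/(h_o·A) = 1/(22×22.3) = 0.002038 K/W
R_total = 0.05955 K/W
Q = ΔT / R_total = 27 / 0.05955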